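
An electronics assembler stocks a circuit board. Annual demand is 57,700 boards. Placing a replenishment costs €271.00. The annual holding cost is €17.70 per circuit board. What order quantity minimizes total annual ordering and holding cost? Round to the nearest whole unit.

Q* ≈ 1,329 boards

EOQ = √(2DS / H) = √(2 × 57,700 × 271 / 17.7).
= √(31,273,400 / 17.7) = √1,766,858.7571 ≈ 1329.232.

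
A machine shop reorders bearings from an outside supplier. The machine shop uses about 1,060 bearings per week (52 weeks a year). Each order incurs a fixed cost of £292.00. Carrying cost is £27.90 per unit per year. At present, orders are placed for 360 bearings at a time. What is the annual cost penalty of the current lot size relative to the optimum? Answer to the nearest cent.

Extra cost ≈ £19,762.07 per year

Annual demand D = 1,060 × 52 = 55,120.
EOQ = √(2DS/H) = √(2 × 55,120 × 292 / 27.9) ≈ 1074.14.
Cost at Q* = (D/Q*)S + (Q*/2)H = √(2DSH) ≈ £29,968.37.
Cost at Q = 360: (55,120/360)×292 + (360/2)×27.9 = £44,708.44 + £5,022.00 = £49,730.44.
Excess = £49,730.44 − £29,968.37 = £19,762.07.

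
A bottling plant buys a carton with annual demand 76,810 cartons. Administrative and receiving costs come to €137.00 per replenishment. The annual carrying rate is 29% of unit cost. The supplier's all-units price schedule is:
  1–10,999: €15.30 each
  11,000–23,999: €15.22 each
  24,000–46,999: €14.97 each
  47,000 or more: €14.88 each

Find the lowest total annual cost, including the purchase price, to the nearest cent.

Holding cost per unit per year at price C is H = 0.29·C.
For each price level, check whether its EOQ is feasible; otherwise the best quantity at that price is the breakpoint.
EOQ at €15.30 = 2177.9 (feasible in tier 1): TC = 76,810×€15.30 + (76,810/2177.9)×137 + (2177.9/2)×0.29×€15.30 = €1,184,856.38.
EOQ at €15.22 = 2183.6 < 11000, so use break Q=11000: TC = 76,810×€15.22 + (76,810/11000.0)×137 + (11000.0/2)×0.29×€15.22 = €1,194,280.73.
EOQ at €14.97 = 2201.8 < 24000, so use break Q=24000: TC = 76,810×€14.97 + (76,810/24000.0)×137 + (24000.0/2)×0.29×€14.97 = €1,202,379.76.
EOQ at €14.88 = 2208.4 < 47000, so use break Q=47000: TC = 76,810×€14.88 + (76,810/47000.0)×137 + (47000.0/2)×0.29×€14.88 = €1,244,563.89.
Lowest total cost among the candidates is at Q = 2177.9.

TC* ≈ €1,184,856.38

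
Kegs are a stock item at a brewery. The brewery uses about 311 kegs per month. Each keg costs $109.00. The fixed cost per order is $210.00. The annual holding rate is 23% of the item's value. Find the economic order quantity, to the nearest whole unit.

Q* ≈ 250 kegs

Annual demand D = 311 × 12 = 3,732.
Holding cost H = 0.23 × $109.00 = $25.0700 per unit per year.
EOQ = √(2DS / H) = √(2 × 3,732 × 210 / 25.07).
= √(1,567,440 / 25.07) = √62,522.5369 ≈ 250.045.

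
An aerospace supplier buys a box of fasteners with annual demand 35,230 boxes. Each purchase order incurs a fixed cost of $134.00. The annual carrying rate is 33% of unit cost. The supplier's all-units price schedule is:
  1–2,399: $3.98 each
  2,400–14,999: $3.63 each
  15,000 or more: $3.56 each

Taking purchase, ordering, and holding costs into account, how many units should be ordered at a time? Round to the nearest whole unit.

Q* ≈ 2,807 boxes

Holding cost per unit per year at price C is H = 0.33·C.
Evaluate total cost at each tier's feasible EOQ or, if the EOQ is below the tier, at the tier's minimum quantity.
Tier 1 ($3.98): EOQ = 2681.2 exceeds tier's upper bound 2399, so this tier is dominated.
EOQ at $3.63 = 2807.5 (feasible in tier 2): TC = 35,230×$3.63 + (35,230/2807.5)×134 + (2807.5/2)×0.33×$3.63 = $131,247.96.
EOQ at $3.56 = 2834.9 < 15000, so use break Q=15000: TC = 35,230×$3.56 + (35,230/15000.0)×134 + (15000.0/2)×0.33×$3.56 = $134,544.52.
Lowest total cost is $131,247.96 at Q = 2807.5.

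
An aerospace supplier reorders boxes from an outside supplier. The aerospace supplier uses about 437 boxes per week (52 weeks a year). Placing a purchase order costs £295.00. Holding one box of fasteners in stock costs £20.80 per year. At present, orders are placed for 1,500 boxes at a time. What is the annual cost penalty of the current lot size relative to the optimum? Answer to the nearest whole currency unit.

Annual demand D = 437 × 52 = 22,724.
EOQ = √(2DS/H) = √(2 × 22,724 × 295 / 20.8) ≈ 802.85.
Cost at Q* = (D/Q*)S + (Q*/2)H = √(2DSH) ≈ £16,699.37.
Cost at Q = 1,500: (22,724/1,500)×295 + (1,500/2)×20.8 = £4,469.05 + £15,600.00 = £20,069.05.
Excess = £20,069.05 − £16,699.37 = £3,369.68.

Extra cost ≈ £3,370 per year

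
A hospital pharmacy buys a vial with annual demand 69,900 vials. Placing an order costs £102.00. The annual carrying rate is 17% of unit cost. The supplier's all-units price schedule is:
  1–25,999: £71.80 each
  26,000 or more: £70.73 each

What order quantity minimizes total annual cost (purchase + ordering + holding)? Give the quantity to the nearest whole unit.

Q* ≈ 1,081 vials

Holding cost per unit per year at price C is H = 0.17·C.
For each price level, check whether its EOQ is feasible; otherwise the best quantity at that price is the breakpoint.
EOQ at £71.80 = 1080.9 (feasible in tier 1): TC = 69,900×£71.80 + (69,900/1080.9)×102 + (1080.9/2)×0.17×£71.80 = £5,032,012.90.
EOQ at £70.73 = 1089.0 < 26000, so use break Q=26000: TC = 69,900×£70.73 + (69,900/26000.0)×102 + (26000.0/2)×0.17×£70.73 = £5,100,614.52.
Lowest total cost is £5,032,012.90 at Q = 1080.9.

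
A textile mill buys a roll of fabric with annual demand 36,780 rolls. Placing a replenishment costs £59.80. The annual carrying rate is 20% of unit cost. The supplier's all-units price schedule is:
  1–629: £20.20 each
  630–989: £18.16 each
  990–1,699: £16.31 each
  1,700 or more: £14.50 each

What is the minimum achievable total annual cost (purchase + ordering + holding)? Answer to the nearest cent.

TC* ≈ £537,068.79

Holding cost per unit per year at price C is H = 0.20·C.
Candidates are each tier's EOQ (if it falls in that tier) and each price-break quantity.
Tier 1 (£20.20): EOQ = 1043.5 exceeds tier's upper bound 629, so this tier is dominated.
Tier 2 (£18.16): EOQ = 1100.5 exceeds tier's upper bound 989, so this tier is dominated.
EOQ at £16.31 = 1161.3 (feasible in tier 3): TC = 36,780×£16.31 + (36,780/1161.3)×59.8 + (1161.3/2)×0.20×£16.31 = £603,669.83.
EOQ at £14.50 = 1231.6 < 1700, so use break Q=1700: TC = 36,780×£14.50 + (36,780/1700.0)×59.8 + (1700.0/2)×0.20×£14.50 = £537,068.79.
Lowest total cost among the candidates is at Q = 1700.0.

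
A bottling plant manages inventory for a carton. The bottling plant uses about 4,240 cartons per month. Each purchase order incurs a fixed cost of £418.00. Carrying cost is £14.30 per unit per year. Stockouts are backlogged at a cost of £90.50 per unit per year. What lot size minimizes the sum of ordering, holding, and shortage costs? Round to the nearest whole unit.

Q* ≈ 1,856 cartons

Annual demand D = 4,240 × 12 = 50,880.
With planned backorders, Q* = √(2DS/H) · √((H+B)/B).
√(2DS/H) = √(2 × 50,880 × 418 / 14.3) = 1724.681.
√((H+B)/B) = √((14.3+90.5)/90.5) = 1.0761.
Q* ≈ 1855.945.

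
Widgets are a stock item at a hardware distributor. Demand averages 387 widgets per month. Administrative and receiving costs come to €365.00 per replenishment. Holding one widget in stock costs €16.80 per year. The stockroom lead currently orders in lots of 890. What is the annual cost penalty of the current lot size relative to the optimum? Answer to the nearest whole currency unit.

Extra cost ≈ €1,834 per year

Annual demand D = 387 × 12 = 4,644.
EOQ = √(2DS/H) = √(2 × 4,644 × 365 / 16.8) ≈ 449.21.
Cost at Q* = (D/Q*)S + (Q*/2)H = √(2DSH) ≈ €7,546.79.
Cost at Q = 890: (4,644/890)×365 + (890/2)×16.8 = €1,904.56 + €7,476.00 = €9,380.56.
Excess = €9,380.56 − €7,546.79 = €1,833.77.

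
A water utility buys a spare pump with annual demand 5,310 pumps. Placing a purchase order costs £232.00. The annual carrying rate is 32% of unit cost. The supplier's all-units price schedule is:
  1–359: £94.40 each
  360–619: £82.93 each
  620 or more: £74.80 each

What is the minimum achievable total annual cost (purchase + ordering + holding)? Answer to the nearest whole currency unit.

Holding cost per unit per year at price C is H = 0.32·C.
Evaluate total cost at each tier's feasible EOQ or, if the EOQ is below the tier, at the tier's minimum quantity.
EOQ at £94.40 = 285.6 (feasible in tier 1): TC = 5,310×£94.40 + (5,310/285.6)×232 + (285.6/2)×0.32×£94.40 = £509,891.15.
EOQ at £82.93 = 304.7 < 360, so use break Q=360: TC = 5,310×£82.93 + (5,310/360.0)×232 + (360.0/2)×0.32×£82.93 = £448,557.07.
EOQ at £74.80 = 320.8 < 620, so use break Q=620: TC = 5,310×£74.80 + (5,310/620.0)×232 + (620.0/2)×0.32×£74.80 = £406,595.13.
Lowest total cost among the candidates is at Q = 620.0.

TC* ≈ £406,595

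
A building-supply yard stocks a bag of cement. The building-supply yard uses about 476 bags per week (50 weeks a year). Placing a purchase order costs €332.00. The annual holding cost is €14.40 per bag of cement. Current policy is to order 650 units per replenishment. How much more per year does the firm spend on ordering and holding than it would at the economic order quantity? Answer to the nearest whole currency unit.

Annual demand D = 476 × 50 = 23,800.
EOQ = √(2DS/H) = √(2 × 23,800 × 332 / 14.4) ≈ 1047.59.
Cost at Q* = (D/Q*)S + (Q*/2)H = √(2DSH) ≈ €15,085.29.
Cost at Q = 650: (23,800/650)×332 + (650/2)×14.4 = €12,156.31 + €4,680.00 = €16,836.31.
Excess = €16,836.31 − €15,085.29 = €1,751.01.

Extra cost ≈ €1,751 per year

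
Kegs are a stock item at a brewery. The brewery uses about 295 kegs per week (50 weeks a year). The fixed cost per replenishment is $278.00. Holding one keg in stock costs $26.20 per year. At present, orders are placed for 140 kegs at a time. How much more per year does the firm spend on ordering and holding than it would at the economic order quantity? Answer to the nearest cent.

Extra cost ≈ $16,464.97 per year

Annual demand D = 295 × 50 = 14,750.
EOQ = √(2DS/H) = √(2 × 14,750 × 278 / 26.2) ≈ 559.48.
Cost at Q* = (D/Q*)S + (Q*/2)H = √(2DSH) ≈ $14,658.32.
Cost at Q = 140: (14,750/140)×278 + (140/2)×26.2 = $29,289.29 + $1,834.00 = $31,123.29.
Excess = $31,123.29 − $14,658.32 = $16,464.97.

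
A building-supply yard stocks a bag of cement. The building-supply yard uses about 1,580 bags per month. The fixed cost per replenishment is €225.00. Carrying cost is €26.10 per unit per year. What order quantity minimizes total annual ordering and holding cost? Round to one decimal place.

Annual demand D = 1,580 × 12 = 18,960.
EOQ = √(2DS / H) = √(2 × 18,960 × 225 / 26.1).
= √(8,532,000 / 26.1) = √326,896.5517 ≈ 571.749.

Q* ≈ 571.7 bags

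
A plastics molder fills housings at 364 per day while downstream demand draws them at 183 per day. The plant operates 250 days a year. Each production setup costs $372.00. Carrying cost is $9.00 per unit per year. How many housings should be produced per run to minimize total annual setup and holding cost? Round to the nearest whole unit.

Annual demand D = 183 × 250 = 45,750.
Production build-up factor (1 − d/p) = 1 − 183/364 = 0.4973.
Q* = √(2DS / (H(1 − d/p))) = √(2 × 45,750 × 372 / (9 × 0.4973)).
= √(34,038,000 / 4.4753) ≈ 2757.860.

Q* ≈ 2,758 housings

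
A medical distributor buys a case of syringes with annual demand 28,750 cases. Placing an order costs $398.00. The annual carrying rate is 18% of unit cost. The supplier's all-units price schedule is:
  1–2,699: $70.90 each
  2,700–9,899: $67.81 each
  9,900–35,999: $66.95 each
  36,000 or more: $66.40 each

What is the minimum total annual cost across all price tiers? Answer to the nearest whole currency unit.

TC* ≈ $1,970,253

Holding cost per unit per year at price C is H = 0.18·C.
Evaluate total cost at each tier's feasible EOQ or, if the EOQ is below the tier, at the tier's minimum quantity.
EOQ at $70.90 = 1339.1 (feasible in tier 1): TC = 28,750×$70.90 + (28,750/1339.1)×398 + (1339.1/2)×0.18×$70.90 = $2,055,464.72.
EOQ at $67.81 = 1369.3 < 2700, so use break Q=2700: TC = 28,750×$67.81 + (28,750/2700.0)×398 + (2700.0/2)×0.18×$67.81 = $1,970,253.29.
EOQ at $66.95 = 1378.0 < 9900, so use break Q=9900: TC = 28,750×$66.95 + (28,750/9900.0)×398 + (9900.0/2)×0.18×$66.95 = $1,985,620.76.
EOQ at $66.40 = 1383.7 < 36000, so use break Q=36000: TC = 28,750×$66.40 + (28,750/36000.0)×398 + (36000.0/2)×0.18×$66.40 = $2,124,453.85.
Lowest total cost among the candidates is at Q = 2700.0.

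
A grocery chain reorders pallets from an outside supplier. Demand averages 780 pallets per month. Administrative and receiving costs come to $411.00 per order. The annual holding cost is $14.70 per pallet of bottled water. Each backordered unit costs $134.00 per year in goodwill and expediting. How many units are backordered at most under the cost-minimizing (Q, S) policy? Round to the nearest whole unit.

S* ≈ 75 pallets

Annual demand D = 780 × 12 = 9,360.
With planned backorders, Q* = √(2DS/H) · √((H+B)/B).
√(2DS/H) = √(2 × 9,360 × 411 / 14.7) = 723.461.
√((H+B)/B) = √((14.7+134)/134) = 1.0534.
Q* ≈ 762.111.
S* = Q* · H/(H+B) = 762.111 × 14.7/148.7 ≈ 75.340.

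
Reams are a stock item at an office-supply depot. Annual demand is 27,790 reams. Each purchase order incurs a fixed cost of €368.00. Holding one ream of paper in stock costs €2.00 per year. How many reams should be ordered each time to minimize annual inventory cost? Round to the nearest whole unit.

EOQ = √(2DS / H) = √(2 × 27,790 × 368 / 2).
= √(20,453,440 / 2) = √10,226,720 ≈ 3197.924.

Q* ≈ 3,198 reams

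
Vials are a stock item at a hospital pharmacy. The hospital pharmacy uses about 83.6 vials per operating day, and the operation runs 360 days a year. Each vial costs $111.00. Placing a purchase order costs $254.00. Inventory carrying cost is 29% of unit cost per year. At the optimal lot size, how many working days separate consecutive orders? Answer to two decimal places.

Annual demand D = 83.6 × 360 = 30,096.
Holding cost H = 0.29 × $111.00 = $32.1900 per unit per year.
EOQ = √(2DS/H) = √(2 × 30,096 × 254 / 32.19) ≈ 689.17.
Cycle time = Q*/D × 360 = 689.17 / 30,096 × 360 ≈ 8.244 days.

T ≈ 8.24 days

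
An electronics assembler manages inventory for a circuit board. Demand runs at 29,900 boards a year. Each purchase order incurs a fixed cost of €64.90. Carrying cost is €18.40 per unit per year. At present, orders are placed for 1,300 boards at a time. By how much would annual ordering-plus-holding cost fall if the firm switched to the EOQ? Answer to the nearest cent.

Extra cost ≈ €5,002.21 per year

EOQ = √(2DS/H) = √(2 × 29,900 × 64.9 / 18.4) ≈ 459.27.
Cost at Q* = (D/Q*)S + (Q*/2)H = √(2DSH) ≈ €8,450.49.
Cost at Q = 1,300: (29,900/1,300)×64.9 + (1,300/2)×18.4 = €1,492.70 + €11,960.00 = €13,452.70.
Excess = €13,452.70 − €8,450.49 = €5,002.21.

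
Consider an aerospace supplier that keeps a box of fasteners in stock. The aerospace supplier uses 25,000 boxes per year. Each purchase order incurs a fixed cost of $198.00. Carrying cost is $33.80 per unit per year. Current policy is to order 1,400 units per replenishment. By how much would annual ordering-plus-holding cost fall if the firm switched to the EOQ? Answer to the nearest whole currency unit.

Extra cost ≈ $8,903 per year

EOQ = √(2DS/H) = √(2 × 25,000 × 198 / 33.8) ≈ 541.20.
Cost at Q* = (D/Q*)S + (Q*/2)H = √(2DSH) ≈ $18,292.62.
Cost at Q = 1,400: (25,000/1,400)×198 + (1,400/2)×33.8 = $3,535.71 + $23,660.00 = $27,195.71.
Excess = $27,195.71 − $18,292.62 = $8,903.09.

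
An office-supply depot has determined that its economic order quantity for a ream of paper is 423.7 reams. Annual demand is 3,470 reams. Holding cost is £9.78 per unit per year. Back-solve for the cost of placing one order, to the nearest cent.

S ≈ £252.99

Squaring Q* = √(2DS/H) gives Q*² = 2DS/H.
From Q* = √(2DS/H): S = Q*²H / (2D) = 423.7² × 9.78 / (2 × 3,470) = 252.9859.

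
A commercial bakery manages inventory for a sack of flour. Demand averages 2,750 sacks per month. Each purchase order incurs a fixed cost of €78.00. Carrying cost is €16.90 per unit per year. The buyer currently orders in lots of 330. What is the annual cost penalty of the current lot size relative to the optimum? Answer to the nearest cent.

Annual demand D = 2,750 × 12 = 33,000.
EOQ = √(2DS/H) = √(2 × 33,000 × 78 / 16.9) ≈ 551.92.
Cost at Q* = (D/Q*)S + (Q*/2)H = √(2DSH) ≈ €9,327.44.
Cost at Q = 330: (33,000/330)×78 + (330/2)×16.9 = €7,800.00 + €2,788.50 = €10,588.50.
Excess = €10,588.50 − €9,327.44 = €1,261.06.

Extra cost ≈ €1,261.06 per year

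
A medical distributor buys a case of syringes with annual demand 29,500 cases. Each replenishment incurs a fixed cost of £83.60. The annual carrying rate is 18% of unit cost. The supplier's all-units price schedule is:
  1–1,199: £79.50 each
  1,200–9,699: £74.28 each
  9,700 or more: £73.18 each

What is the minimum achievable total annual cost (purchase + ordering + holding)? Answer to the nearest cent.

TC* ≈ £2,201,337.41

Holding cost per unit per year at price C is H = 0.18·C.
Candidates are each tier's EOQ (if it falls in that tier) and each price-break quantity.
EOQ at £79.50 = 587.1 (feasible in tier 1): TC = 29,500×£79.50 + (29,500/587.1)×83.6 + (587.1/2)×0.18×£79.50 = £2,353,651.35.
EOQ at £74.28 = 607.4 < 1200, so use break Q=1200: TC = 29,500×£74.28 + (29,500/1200.0)×83.6 + (1200.0/2)×0.18×£74.28 = £2,201,337.41.
EOQ at £73.18 = 611.9 < 9700, so use break Q=9700: TC = 29,500×£73.18 + (29,500/9700.0)×83.6 + (9700.0/2)×0.18×£73.18 = £2,222,950.39.
Lowest total cost among the candidates is at Q = 1200.0.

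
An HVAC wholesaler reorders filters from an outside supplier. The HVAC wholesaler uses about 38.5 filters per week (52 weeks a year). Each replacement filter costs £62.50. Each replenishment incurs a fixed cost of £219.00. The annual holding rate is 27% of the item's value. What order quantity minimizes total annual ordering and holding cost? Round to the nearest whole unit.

Q* ≈ 228 filters

Annual demand D = 38.5 × 52 = 2,002.
Holding cost H = 0.27 × £62.50 = £16.8750 per unit per year.
EOQ = √(2DS / H) = √(2 × 2,002 × 219 / 16.875).
= √(876,876 / 16.875) = √51,963.0222 ≈ 227.954.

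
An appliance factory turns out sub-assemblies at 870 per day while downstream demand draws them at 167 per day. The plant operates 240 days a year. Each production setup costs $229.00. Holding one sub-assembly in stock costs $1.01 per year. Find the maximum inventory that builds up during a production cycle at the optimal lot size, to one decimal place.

Annual demand D = 167 × 240 = 40,080.
Production build-up factor (1 − d/p) = 1 − 167/870 = 0.8080.
Q* = √(2DS / (H(1 − d/p))) = √(2 × 40,080 × 229 / (1.01 × 0.8080)).
= √(18,356,640 / 0.8161) ≈ 4742.615.
Maximum inventory = Q*(1 − d/p) = 4742.615 × 0.8080 ≈ 3832.251.

I_max ≈ 3,832.3 sub-assemblies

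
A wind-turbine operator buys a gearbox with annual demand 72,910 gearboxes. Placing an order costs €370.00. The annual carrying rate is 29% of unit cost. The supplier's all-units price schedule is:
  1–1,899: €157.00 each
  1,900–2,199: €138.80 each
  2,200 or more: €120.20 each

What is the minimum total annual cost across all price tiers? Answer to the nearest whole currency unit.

Holding cost per unit per year at price C is H = 0.29·C.
Evaluate total cost at each tier's feasible EOQ or, if the EOQ is below the tier, at the tier's minimum quantity.
EOQ at €157.00 = 1088.6 (feasible in tier 1): TC = 72,910×€157.00 + (72,910/1088.6)×370 + (1088.6/2)×0.29×€157.00 = €11,496,433.07.
EOQ at €138.80 = 1157.8 < 1900, so use break Q=1900: TC = 72,910×€138.80 + (72,910/1900.0)×370 + (1900.0/2)×0.29×€138.80 = €10,172,345.66.
EOQ at €120.20 = 1244.1 < 2200, so use break Q=2200: TC = 72,910×€120.20 + (72,910/2200.0)×370 + (2200.0/2)×0.29×€120.20 = €8,814,387.94.
Lowest total cost among the candidates is at Q = 2200.0.

TC* ≈ €8,814,388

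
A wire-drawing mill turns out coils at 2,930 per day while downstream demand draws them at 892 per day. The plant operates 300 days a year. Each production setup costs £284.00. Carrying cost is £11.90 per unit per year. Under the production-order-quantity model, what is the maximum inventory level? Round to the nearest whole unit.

I_max ≈ 2,981 coils

Annual demand D = 892 × 300 = 267,600.
Production build-up factor (1 − d/p) = 1 − 892/2,930 = 0.6956.
Q* = √(2DS / (H(1 − d/p))) = √(2 × 267,600 × 284 / (11.9 × 0.6956)).
= √(151,996,800 / 8.2772) ≈ 4285.243.
Maximum inventory = Q*(1 − d/p) = 4285.243 × 0.6956 ≈ 2980.657.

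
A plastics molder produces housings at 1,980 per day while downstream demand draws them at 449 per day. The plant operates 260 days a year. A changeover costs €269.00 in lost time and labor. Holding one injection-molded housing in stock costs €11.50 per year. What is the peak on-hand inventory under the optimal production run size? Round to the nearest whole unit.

I_max ≈ 2,055 housings

Annual demand D = 449 × 260 = 116,740.
Production build-up factor (1 − d/p) = 1 − 449/1,980 = 0.7732.
Q* = √(2DS / (H(1 − d/p))) = √(2 × 116,740 × 269 / (11.5 × 0.7732)).
= √(62,806,120 / 8.8922) ≈ 2657.646.
Maximum inventory = Q*(1 − d/p) = 2657.646 × 0.7732 ≈ 2054.977.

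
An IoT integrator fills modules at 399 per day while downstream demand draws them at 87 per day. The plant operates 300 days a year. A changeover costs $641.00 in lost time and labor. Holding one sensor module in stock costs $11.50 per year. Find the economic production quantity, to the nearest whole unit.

Q* ≈ 1,929 modules

Annual demand D = 87 × 300 = 26,100.
Production build-up factor (1 − d/p) = 1 − 87/399 = 0.7820.
Q* = √(2DS / (H(1 − d/p))) = √(2 × 26,100 × 641 / (11.5 × 0.7820)).
= √(33,460,200 / 8.9925) ≈ 1928.966.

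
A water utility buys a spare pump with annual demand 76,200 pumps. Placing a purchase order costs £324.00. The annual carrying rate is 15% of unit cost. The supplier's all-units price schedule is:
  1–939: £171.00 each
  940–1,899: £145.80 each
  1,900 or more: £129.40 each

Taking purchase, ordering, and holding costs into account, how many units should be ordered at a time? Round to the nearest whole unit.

Holding cost per unit per year at price C is H = 0.15·C.
Evaluate total cost at each tier's feasible EOQ or, if the EOQ is below the tier, at the tier's minimum quantity.
Tier 1 (£171.00): EOQ = 1387.5 exceeds tier's upper bound 939, so this tier is dominated.
EOQ at £145.80 = 1502.6 (feasible in tier 2): TC = 76,200×£145.80 + (76,200/1502.6)×324 + (1502.6/2)×0.15×£145.80 = £11,142,821.65.
EOQ at £129.40 = 1595.0 < 1900, so use break Q=1900: TC = 76,200×£129.40 + (76,200/1900.0)×324 + (1900.0/2)×0.15×£129.40 = £9,891,713.61.
Lowest total cost is £9,891,713.61 at Q = 1900.0.

Q* ≈ 1,900 pumps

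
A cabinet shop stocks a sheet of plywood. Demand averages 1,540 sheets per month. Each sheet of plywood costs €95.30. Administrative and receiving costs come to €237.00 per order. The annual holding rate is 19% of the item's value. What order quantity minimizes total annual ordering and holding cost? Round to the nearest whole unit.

Annual demand D = 1,540 × 12 = 18,480.
Holding cost H = 0.19 × €95.30 = €18.1070 per unit per year.
EOQ = √(2DS / H) = √(2 × 18,480 × 237 / 18.107).
= √(8,759,520 / 18.107) = √483,764.2901 ≈ 695.532.

Q* ≈ 696 sheets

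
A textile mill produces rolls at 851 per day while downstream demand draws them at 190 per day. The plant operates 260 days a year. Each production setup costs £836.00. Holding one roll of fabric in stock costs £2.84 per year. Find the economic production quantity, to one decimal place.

Q* ≈ 6,119.1 rolls

Annual demand D = 190 × 260 = 49,400.
Production build-up factor (1 − d/p) = 1 − 190/851 = 0.7767.
Q* = √(2DS / (H(1 − d/p))) = √(2 × 49,400 × 836 / (2.84 × 0.7767)).
= √(82,596,800 / 2.2059) ≈ 6119.085.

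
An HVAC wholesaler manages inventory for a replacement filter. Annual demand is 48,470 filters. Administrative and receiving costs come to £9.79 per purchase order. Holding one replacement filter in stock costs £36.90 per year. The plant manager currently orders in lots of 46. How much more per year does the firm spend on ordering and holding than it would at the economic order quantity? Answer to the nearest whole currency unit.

Extra cost ≈ £5,247 per year

EOQ = √(2DS/H) = √(2 × 48,470 × 9.79 / 36.9) ≈ 160.37.
Cost at Q* = (D/Q*)S + (Q*/2)H = √(2DSH) ≈ £5,917.74.
Cost at Q = 46: (48,470/46)×9.79 + (46/2)×36.9 = £10,315.68 + £848.70 = £11,164.38.
Excess = £11,164.38 − £5,917.74 = £5,246.64.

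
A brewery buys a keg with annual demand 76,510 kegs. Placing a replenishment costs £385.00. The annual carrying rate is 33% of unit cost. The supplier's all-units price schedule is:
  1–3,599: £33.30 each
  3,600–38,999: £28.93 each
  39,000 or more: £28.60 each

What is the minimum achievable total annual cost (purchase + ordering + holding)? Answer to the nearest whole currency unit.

Holding cost per unit per year at price C is H = 0.33·C.
Evaluate total cost at each tier's feasible EOQ or, if the EOQ is below the tier, at the tier's minimum quantity.
EOQ at £33.30 = 2315.4 (feasible in tier 1): TC = 76,510×£33.30 + (76,510/2315.4)×385 + (2315.4/2)×0.33×£33.30 = £2,573,226.89.
EOQ at £28.93 = 2484.1 < 3600, so use break Q=3600: TC = 76,510×£28.93 + (76,510/3600.0)×385 + (3600.0/2)×0.33×£28.93 = £2,238,801.04.
EOQ at £28.60 = 2498.4 < 39000, so use break Q=39000: TC = 76,510×£28.60 + (76,510/39000.0)×385 + (39000.0/2)×0.33×£28.60 = £2,372,982.29.
Lowest total cost among the candidates is at Q = 3600.0.

TC* ≈ £2,238,801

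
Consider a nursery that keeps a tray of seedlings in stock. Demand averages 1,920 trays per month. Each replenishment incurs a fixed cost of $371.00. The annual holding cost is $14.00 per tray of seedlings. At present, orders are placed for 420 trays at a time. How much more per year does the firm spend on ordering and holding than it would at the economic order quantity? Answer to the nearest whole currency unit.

Extra cost ≈ $7,821 per year

Annual demand D = 1,920 × 12 = 23,040.
EOQ = √(2DS/H) = √(2 × 23,040 × 371 / 14) ≈ 1105.04.
Cost at Q* = (D/Q*)S + (Q*/2)H = √(2DSH) ≈ $15,470.60.
Cost at Q = 420: (23,040/420)×371 + (420/2)×14 = $20,352.00 + $2,940.00 = $23,292.00.
Excess = $23,292.00 − $15,470.60 = $7,821.40.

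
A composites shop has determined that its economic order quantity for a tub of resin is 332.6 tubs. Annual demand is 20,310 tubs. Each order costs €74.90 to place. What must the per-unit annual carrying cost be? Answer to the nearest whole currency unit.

The basic EOQ model gives Q* = √(2DS/H); rearrange for the unknown.
From Q* = √(2DS/H): H = 2DS / Q*² = 2 × 20,310 × 74.9 / 332.6² = 27.5028.

H ≈ €28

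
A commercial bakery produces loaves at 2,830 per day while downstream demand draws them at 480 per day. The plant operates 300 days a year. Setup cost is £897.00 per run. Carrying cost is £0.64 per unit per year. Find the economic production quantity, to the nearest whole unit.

Annual demand D = 480 × 300 = 144,000.
Production build-up factor (1 − d/p) = 1 − 480/2,830 = 0.8304.
Q* = √(2DS / (H(1 − d/p))) = √(2 × 144,000 × 897 / (0.64 × 0.8304)).
= √(258,336,000 / 0.5314) ≈ 22047.623.

Q* ≈ 22,048 loaves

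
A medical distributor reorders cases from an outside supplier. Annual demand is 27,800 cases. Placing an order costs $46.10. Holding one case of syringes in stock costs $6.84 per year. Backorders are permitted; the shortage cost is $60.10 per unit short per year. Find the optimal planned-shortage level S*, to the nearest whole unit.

S* ≈ 66 cases

With planned backorders, Q* = √(2DS/H) · √((H+B)/B).
√(2DS/H) = √(2 × 27,800 × 46.1 / 6.84) = 612.153.
√((H+B)/B) = √((6.84+60.1)/60.1) = 1.0554.
Q* ≈ 646.049.
S* = Q* · H/(H+B) = 646.049 × 6.84/66.94 ≈ 66.014.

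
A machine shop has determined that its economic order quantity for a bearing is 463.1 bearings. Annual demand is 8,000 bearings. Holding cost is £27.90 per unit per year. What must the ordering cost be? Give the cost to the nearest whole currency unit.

S ≈ £374

Invert the EOQ relation Q*² = 2DS/H.
From Q* = √(2DS/H): S = Q*²H / (2D) = 463.1² × 27.9 / (2 × 8,000) = 373.9674.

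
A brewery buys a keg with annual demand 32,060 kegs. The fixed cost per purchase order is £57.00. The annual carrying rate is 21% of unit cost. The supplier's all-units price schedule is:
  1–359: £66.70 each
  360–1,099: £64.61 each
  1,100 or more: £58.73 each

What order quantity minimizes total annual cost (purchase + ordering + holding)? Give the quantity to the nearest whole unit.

Q* ≈ 1,100 kegs

Holding cost per unit per year at price C is H = 0.21·C.
Candidates are each tier's EOQ (if it falls in that tier) and each price-break quantity.
Tier 1 (£66.70): EOQ = 510.8 exceeds tier's upper bound 359, so this tier is dominated.
EOQ at £64.61 = 519.0 (feasible in tier 2): TC = 32,060×£64.61 + (32,060/519.0)×57 + (519.0/2)×0.21×£64.61 = £2,078,438.56.
EOQ at £58.73 = 544.4 < 1100, so use break Q=1100: TC = 32,060×£58.73 + (32,060/1100.0)×57 + (1100.0/2)×0.21×£58.73 = £1,891,328.41.
Lowest total cost is £1,891,328.41 at Q = 1100.0.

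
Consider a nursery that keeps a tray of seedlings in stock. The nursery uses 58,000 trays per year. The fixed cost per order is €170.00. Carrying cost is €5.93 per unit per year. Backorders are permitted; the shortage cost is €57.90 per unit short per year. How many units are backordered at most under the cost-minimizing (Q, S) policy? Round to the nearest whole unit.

S* ≈ 178 trays

With planned backorders, Q* = √(2DS/H) · √((H+B)/B).
√(2DS/H) = √(2 × 58,000 × 170 / 5.93) = 1823.585.
√((H+B)/B) = √((5.93+57.9)/57.9) = 1.0500.
Q* ≈ 1914.693.
S* = Q* · H/(H+B) = 1914.693 × 5.93/63.83 ≈ 177.881.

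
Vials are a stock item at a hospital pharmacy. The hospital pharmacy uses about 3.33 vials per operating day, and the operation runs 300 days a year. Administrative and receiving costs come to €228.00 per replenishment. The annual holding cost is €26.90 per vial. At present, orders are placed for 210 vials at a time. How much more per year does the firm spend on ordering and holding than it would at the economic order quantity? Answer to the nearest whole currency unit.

Annual demand D = 3.33 × 300 = 999.
EOQ = √(2DS/H) = √(2 × 999 × 228 / 26.9) ≈ 130.13.
Cost at Q* = (D/Q*)S + (Q*/2)H = √(2DSH) ≈ €3,500.59.
Cost at Q = 210: (999/210)×228 + (210/2)×26.9 = €1,084.63 + €2,824.50 = €3,909.13.
Excess = €3,909.13 − €3,500.59 = €408.54.

Extra cost ≈ €409 per year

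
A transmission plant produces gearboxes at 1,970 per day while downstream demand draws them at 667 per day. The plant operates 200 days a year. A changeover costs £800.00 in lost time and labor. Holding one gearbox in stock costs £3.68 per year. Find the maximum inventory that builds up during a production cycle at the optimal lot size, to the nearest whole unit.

Annual demand D = 667 × 200 = 133,400.
Production build-up factor (1 − d/p) = 1 − 667/1,970 = 0.6614.
Q* = √(2DS / (H(1 − d/p))) = √(2 × 133,400 × 800 / (3.68 × 0.6614)).
= √(213,440,000 / 2.434) ≈ 9364.291.
Maximum inventory = Q*(1 − d/p) = 9364.291 × 0.6614 ≈ 6193.742.

I_max ≈ 6,194 gearboxes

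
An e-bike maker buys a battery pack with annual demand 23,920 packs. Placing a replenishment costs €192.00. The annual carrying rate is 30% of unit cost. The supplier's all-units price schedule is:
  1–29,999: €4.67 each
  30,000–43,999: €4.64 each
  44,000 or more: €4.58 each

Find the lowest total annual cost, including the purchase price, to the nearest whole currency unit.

TC* ≈ €115,294

Holding cost per unit per year at price C is H = 0.30·C.
Candidates are each tier's EOQ (if it falls in that tier) and each price-break quantity.
EOQ at €4.67 = 2560.5 (feasible in tier 1): TC = 23,920×€4.67 + (23,920/2560.5)×192 + (2560.5/2)×0.30×€4.67 = €115,293.68.
EOQ at €4.64 = 2568.8 < 30000, so use break Q=30000: TC = 23,920×€4.64 + (23,920/30000.0)×192 + (30000.0/2)×0.30×€4.64 = €132,021.89.
EOQ at €4.58 = 2585.5 < 44000, so use break Q=44000: TC = 23,920×€4.58 + (23,920/44000.0)×192 + (44000.0/2)×0.30×€4.58 = €139,885.98.
Lowest total cost among the candidates is at Q = 2560.5.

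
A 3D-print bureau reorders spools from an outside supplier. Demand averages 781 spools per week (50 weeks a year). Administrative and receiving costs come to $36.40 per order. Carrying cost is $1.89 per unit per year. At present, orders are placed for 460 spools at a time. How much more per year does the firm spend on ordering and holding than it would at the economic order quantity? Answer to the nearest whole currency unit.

Annual demand D = 781 × 50 = 39,050.
EOQ = √(2DS/H) = √(2 × 39,050 × 36.4 / 1.89) ≈ 1226.44.
Cost at Q* = (D/Q*)S + (Q*/2)H = √(2DSH) ≈ $2,317.97.
Cost at Q = 460: (39,050/460)×36.4 + (460/2)×1.89 = $3,090.04 + $434.70 = $3,524.74.
Excess = $3,524.74 − $2,317.97 = $1,206.78.

Extra cost ≈ $1,207 per year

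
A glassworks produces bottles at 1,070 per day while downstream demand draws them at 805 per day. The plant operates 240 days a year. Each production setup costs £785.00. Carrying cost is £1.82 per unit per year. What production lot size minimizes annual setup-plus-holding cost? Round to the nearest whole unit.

Q* ≈ 25,941 bottles

Annual demand D = 805 × 240 = 193,200.
Production build-up factor (1 − d/p) = 1 − 805/1,070 = 0.2477.
Q* = √(2DS / (H(1 − d/p))) = √(2 × 193,200 × 785 / (1.82 × 0.2477)).
= √(303,324,000 / 0.4507) ≈ 25940.996.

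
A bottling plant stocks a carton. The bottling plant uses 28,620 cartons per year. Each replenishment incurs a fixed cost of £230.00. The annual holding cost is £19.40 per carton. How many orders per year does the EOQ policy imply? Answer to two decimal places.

Q* = √(2DS/H) = √(2 × 28,620 × 230 / 19.4) ≈ 823.78.
Orders per year = D / Q* = 28,620 / 823.78 ≈ 34.742.

N ≈ 34.74 orders per year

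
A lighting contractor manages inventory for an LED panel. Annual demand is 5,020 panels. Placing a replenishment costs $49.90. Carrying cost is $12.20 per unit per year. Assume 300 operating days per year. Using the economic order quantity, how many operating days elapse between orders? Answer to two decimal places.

The optimal lot size = √(2DS/H) = √(2 × 5,020 × 49.9 / 12.2) ≈ 202.65.
Cycle time = Q*/D × 300 = 202.65 / 5,020 × 300 ≈ 12.110 days.

T ≈ 12.11 days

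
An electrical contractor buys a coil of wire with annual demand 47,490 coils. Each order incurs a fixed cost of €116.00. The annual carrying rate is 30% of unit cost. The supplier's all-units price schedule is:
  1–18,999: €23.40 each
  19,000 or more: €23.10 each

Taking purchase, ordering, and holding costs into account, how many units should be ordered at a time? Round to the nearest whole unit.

Holding cost per unit per year at price C is H = 0.30·C.
Evaluate total cost at each tier's feasible EOQ or, if the EOQ is below the tier, at the tier's minimum quantity.
EOQ at €23.40 = 1252.8 (feasible in tier 1): TC = 47,490×€23.40 + (47,490/1252.8)×116 + (1252.8/2)×0.30×€23.40 = €1,120,060.55.
EOQ at €23.10 = 1260.9 < 19000, so use break Q=19000: TC = 47,490×€23.10 + (47,490/19000.0)×116 + (19000.0/2)×0.30×€23.10 = €1,163,143.94.
Lowest total cost is €1,120,060.55 at Q = 1252.8.

Q* ≈ 1,253 coils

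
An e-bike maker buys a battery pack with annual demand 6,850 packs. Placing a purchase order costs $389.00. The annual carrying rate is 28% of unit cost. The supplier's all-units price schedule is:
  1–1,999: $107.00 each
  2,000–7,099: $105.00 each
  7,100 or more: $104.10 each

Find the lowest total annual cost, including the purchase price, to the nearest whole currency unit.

TC* ≈ $745,586

Holding cost per unit per year at price C is H = 0.28·C.
For each price level, check whether its EOQ is feasible; otherwise the best quantity at that price is the breakpoint.
EOQ at $107.00 = 421.8 (feasible in tier 1): TC = 6,850×$107.00 + (6,850/421.8)×389 + (421.8/2)×0.28×$107.00 = $745,585.89.
EOQ at $105.00 = 425.8 < 2000, so use break Q=2000: TC = 6,850×$105.00 + (6,850/2000.0)×389 + (2000.0/2)×0.28×$105.00 = $749,982.32.
EOQ at $104.10 = 427.6 < 7100, so use break Q=7100: TC = 6,850×$104.10 + (6,850/7100.0)×389 + (7100.0/2)×0.28×$104.10 = $816,935.70.
Lowest total cost among the candidates is at Q = 421.8.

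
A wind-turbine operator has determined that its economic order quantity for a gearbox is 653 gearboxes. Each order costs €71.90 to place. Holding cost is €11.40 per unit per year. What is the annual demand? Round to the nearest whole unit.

Squaring Q* = √(2DS/H) gives Q*² = 2DS/H.
From Q* = √(2DS/H): D = Q*²H / (2S) = 653² × 11.4 / (2 × 71.9) = 33804.330.

D ≈ 33,804 gearboxes per year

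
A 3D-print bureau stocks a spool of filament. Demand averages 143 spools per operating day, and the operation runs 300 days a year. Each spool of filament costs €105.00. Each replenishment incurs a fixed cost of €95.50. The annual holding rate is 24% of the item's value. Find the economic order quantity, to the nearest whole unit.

Q* ≈ 570 spools

Annual demand D = 143 × 300 = 42,900.
Holding cost H = 0.24 × €105.00 = €25.2000 per unit per year.
EOQ = √(2DS / H) = √(2 × 42,900 × 95.5 / 25.2).
= √(8,193,900 / 25.2) = √325,154.7619 ≈ 570.223.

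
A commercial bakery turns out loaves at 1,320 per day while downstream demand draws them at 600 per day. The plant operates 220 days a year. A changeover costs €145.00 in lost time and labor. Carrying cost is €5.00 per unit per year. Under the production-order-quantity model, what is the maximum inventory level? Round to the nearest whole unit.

I_max ≈ 2,044 loaves

Annual demand D = 600 × 220 = 132,000.
Production build-up factor (1 − d/p) = 1 − 600/1,320 = 0.5455.
Q* = √(2DS / (H(1 − d/p))) = √(2 × 132,000 × 145 / (5 × 0.5455)).
= √(38,280,000 / 2.7273) ≈ 3746.465.
Maximum inventory = Q*(1 − d/p) = 3746.465 × 0.5455 ≈ 2043.526.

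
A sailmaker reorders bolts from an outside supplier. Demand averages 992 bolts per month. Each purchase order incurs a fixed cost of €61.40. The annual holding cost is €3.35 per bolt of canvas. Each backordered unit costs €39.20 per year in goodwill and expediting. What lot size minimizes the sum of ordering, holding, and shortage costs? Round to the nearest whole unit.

Q* ≈ 688 bolts

Annual demand D = 992 × 12 = 11,904.
With planned backorders, Q* = √(2DS/H) · √((H+B)/B).
√(2DS/H) = √(2 × 11,904 × 61.4 / 3.35) = 660.577.
√((H+B)/B) = √((3.35+39.2)/39.2) = 1.0419.
Q* ≈ 688.224.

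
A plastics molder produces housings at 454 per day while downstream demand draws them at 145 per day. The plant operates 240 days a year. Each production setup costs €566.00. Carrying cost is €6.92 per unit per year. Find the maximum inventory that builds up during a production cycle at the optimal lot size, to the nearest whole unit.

Annual demand D = 145 × 240 = 34,800.
Production build-up factor (1 − d/p) = 1 − 145/454 = 0.6806.
Q* = √(2DS / (H(1 − d/p))) = √(2 × 34,800 × 566 / (6.92 × 0.6806)).
= √(39,393,600 / 4.7099) ≈ 2892.068.
Maximum inventory = Q*(1 − d/p) = 2892.068 × 0.6806 ≈ 1968.390.

I_max ≈ 1,968 housings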